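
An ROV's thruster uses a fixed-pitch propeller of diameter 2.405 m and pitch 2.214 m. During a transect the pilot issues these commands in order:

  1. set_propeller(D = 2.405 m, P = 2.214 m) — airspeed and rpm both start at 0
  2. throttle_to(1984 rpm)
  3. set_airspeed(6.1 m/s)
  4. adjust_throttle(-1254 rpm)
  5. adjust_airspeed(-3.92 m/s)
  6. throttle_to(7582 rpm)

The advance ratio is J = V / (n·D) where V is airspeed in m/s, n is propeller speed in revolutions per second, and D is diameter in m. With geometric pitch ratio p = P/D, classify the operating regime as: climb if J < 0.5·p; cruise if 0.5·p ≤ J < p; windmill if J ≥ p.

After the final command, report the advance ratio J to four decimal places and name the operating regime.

set_propeller: D = 2.405 m, P = 2.214 m (p = P/D = 0.920582); state ← (V=0, rpm=0)
throttle_to(1984): rpm ← 1984
set_airspeed(6.1): V ← 6.1 m/s
adjust_throttle(-1254): rpm ← 1984 -1254 = 730
adjust_airspeed(-3.92): V ← 6.1 -3.92 = 2.18 m/s
throttle_to(7582): rpm ← 7582
final state: V = 2.18 m/s, rpm = 7582 → n = rpm/60 = 126.366667 rev/s
J = V / (n·D) = 2.18 / (126.366667 × 2.405) = 0.007173
regime bands: climb J<0.4603 | cruise [0.4603, 0.9206) | windmill J≥0.9206
J = 0.0072 → climb

J = 0.0072, regime = climb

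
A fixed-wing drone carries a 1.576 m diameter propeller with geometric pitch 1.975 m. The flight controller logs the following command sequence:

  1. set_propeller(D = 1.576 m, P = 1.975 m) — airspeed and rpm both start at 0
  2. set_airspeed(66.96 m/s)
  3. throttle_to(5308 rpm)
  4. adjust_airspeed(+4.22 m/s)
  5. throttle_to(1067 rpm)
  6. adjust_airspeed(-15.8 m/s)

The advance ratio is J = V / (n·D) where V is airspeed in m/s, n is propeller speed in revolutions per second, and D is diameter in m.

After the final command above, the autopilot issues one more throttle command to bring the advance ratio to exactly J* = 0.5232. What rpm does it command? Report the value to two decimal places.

rpm = 4029.77

set_propeller: D = 1.576 m, P = 1.975 m (p = P/D = 1.253173); state ← (V=0, rpm=0)
set_airspeed(66.96): V ← 66.96 m/s
throttle_to(5308): rpm ← 5308
adjust_airspeed(+4.22): V ← 66.96 +4.22 = 71.18 m/s
throttle_to(1067): rpm ← 1067
adjust_airspeed(-15.8): V ← 71.18 -15.8 = 55.38 m/s
final state: V = 55.38 m/s, rpm = 1067 → n = rpm/60 = 17.783333 rev/s
target J* = 0.5232; solve J* = V/(n·D) for n: n = V/(J*·D) = 55.38/(0.5232 × 1.576) = 67.162832 rev/s
rpm = 60·n = 4029.769944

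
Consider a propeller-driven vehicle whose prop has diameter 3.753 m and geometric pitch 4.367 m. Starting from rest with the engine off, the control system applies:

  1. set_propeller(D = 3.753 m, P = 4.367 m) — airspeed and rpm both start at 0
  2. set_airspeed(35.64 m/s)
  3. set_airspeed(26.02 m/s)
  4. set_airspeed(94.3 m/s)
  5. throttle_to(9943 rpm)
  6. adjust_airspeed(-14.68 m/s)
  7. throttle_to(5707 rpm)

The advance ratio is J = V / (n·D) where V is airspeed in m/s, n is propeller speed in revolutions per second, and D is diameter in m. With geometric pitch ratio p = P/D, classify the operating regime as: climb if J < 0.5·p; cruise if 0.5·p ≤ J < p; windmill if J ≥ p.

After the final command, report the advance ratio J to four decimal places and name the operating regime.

J = 0.2230, regime = climb

set_propeller: D = 3.753 m, P = 4.367 m (p = P/D = 1.163602); state ← (V=0, rpm=0)
set_airspeed(35.64): V ← 35.64 m/s
set_airspeed(26.02): V ← 26.02 m/s
set_airspeed(94.3): V ← 94.3 m/s
throttle_to(9943): rpm ← 9943
adjust_airspeed(-14.68): V ← 94.3 -14.68 = 79.62 m/s
throttle_to(5707): rpm ← 5707
final state: V = 79.62 m/s, rpm = 5707 → n = rpm/60 = 95.116667 rev/s
J = V / (n·D) = 79.62 / (95.116667 × 3.753) = 0.223042
regime bands: climb J<0.5818 | cruise [0.5818, 1.1636) | windmill J≥1.1636
J = 0.2230 → climb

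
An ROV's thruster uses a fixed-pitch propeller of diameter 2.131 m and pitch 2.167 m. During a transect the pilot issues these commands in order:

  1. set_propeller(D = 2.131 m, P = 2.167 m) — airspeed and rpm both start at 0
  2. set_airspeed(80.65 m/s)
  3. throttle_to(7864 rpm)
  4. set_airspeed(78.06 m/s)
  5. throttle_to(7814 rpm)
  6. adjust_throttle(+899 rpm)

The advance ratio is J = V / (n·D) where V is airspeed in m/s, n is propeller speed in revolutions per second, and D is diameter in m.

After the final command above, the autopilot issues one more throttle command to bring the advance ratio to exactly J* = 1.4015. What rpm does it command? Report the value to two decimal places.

set_propeller: D = 2.131 m, P = 2.167 m (p = P/D = 1.016893); state ← (V=0, rpm=0)
set_airspeed(80.65): V ← 80.65 m/s
throttle_to(7864): rpm ← 7864
set_airspeed(78.06): V ← 78.06 m/s
throttle_to(7814): rpm ← 7814
adjust_throttle(+899): rpm ← 7814 +899 = 8713
final state: V = 78.06 m/s, rpm = 8713 → n = rpm/60 = 145.216667 rev/s
target J* = 1.4015; solve J* = V/(n·D) for n: n = V/(J*·D) = 78.06/(1.4015 × 2.131) = 26.136775 rev/s
rpm = 60·n = 1568.206485

rpm = 1568.21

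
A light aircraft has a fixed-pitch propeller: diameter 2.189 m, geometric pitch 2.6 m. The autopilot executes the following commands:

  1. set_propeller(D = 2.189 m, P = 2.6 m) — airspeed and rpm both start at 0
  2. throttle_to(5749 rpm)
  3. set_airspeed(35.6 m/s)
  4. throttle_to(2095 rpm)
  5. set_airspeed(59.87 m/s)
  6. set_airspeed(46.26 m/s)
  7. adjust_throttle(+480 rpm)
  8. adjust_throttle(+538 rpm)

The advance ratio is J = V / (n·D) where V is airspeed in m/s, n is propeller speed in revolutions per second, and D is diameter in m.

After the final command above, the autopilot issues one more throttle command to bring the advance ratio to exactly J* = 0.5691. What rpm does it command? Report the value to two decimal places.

rpm = 2228.04

set_propeller: D = 2.189 m, P = 2.6 m (p = P/D = 1.187757); state ← (V=0, rpm=0)
throttle_to(5749): rpm ← 5749
set_airspeed(35.6): V ← 35.6 m/s
throttle_to(2095): rpm ← 2095
set_airspeed(59.87): V ← 59.87 m/s
set_airspeed(46.26): V ← 46.26 m/s
adjust_throttle(+480): rpm ← 2095 +480 = 2575
adjust_throttle(+538): rpm ← 2575 +538 = 3113
final state: V = 46.26 m/s, rpm = 3113 → n = rpm/60 = 51.883333 rev/s
target J* = 0.5691; solve J* = V/(n·D) for n: n = V/(J*·D) = 46.26/(0.5691 × 2.189) = 37.133961 rev/s
rpm = 60·n = 2228.037682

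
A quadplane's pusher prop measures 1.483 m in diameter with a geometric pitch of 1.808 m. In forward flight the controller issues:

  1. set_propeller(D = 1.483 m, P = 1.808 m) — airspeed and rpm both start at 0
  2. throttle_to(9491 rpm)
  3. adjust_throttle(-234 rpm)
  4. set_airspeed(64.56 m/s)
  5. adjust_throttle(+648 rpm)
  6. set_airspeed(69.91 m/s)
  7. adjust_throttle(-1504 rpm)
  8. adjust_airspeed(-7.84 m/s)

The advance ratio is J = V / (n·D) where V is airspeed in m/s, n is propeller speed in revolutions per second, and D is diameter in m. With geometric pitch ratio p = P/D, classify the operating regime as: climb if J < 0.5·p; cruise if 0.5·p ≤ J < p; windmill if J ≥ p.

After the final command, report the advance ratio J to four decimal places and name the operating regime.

set_propeller: D = 1.483 m, P = 1.808 m (p = P/D = 1.219150); state ← (V=0, rpm=0)
throttle_to(9491): rpm ← 9491
adjust_throttle(-234): rpm ← 9491 -234 = 9257
set_airspeed(64.56): V ← 64.56 m/s
adjust_throttle(+648): rpm ← 9257 +648 = 9905
set_airspeed(69.91): V ← 69.91 m/s
adjust_throttle(-1504): rpm ← 9905 -1504 = 8401
adjust_airspeed(-7.84): V ← 69.91 -7.84 = 62.07 m/s
final state: V = 62.07 m/s, rpm = 8401 → n = rpm/60 = 140.016667 rev/s
J = V / (n·D) = 62.07 / (140.016667 × 1.483) = 0.298924
regime bands: climb J<0.6096 | cruise [0.6096, 1.2192) | windmill J≥1.2192
J = 0.2989 → climb

J = 0.2989, regime = climb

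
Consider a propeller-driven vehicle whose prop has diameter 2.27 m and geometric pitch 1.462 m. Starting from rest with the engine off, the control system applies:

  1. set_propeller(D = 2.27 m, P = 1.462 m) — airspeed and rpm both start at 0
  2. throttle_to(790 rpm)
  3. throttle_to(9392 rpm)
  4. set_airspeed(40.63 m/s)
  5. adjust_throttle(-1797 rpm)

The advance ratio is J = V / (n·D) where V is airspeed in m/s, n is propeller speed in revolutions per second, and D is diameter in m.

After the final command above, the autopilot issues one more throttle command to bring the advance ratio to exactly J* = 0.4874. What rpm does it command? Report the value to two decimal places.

set_propeller: D = 2.27 m, P = 1.462 m (p = P/D = 0.644053); state ← (V=0, rpm=0)
throttle_to(790): rpm ← 790
throttle_to(9392): rpm ← 9392
set_airspeed(40.63): V ← 40.63 m/s
adjust_throttle(-1797): rpm ← 9392 -1797 = 7595
final state: V = 40.63 m/s, rpm = 7595 → n = rpm/60 = 126.583333 rev/s
target J* = 0.4874; solve J* = V/(n·D) for n: n = V/(J*·D) = 40.63/(0.4874 × 2.27) = 36.722771 rev/s
rpm = 60·n = 2203.366239

rpm = 2203.37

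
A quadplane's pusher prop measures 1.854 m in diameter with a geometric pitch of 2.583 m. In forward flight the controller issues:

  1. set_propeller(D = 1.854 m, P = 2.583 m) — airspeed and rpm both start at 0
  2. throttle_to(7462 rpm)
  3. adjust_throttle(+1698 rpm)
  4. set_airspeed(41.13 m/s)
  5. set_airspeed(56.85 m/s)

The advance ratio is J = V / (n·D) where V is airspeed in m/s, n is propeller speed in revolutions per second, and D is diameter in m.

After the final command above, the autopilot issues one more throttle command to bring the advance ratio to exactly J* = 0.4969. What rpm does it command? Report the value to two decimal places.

set_propeller: D = 1.854 m, P = 2.583 m (p = P/D = 1.393204); state ← (V=0, rpm=0)
throttle_to(7462): rpm ← 7462
adjust_throttle(+1698): rpm ← 7462 +1698 = 9160
set_airspeed(41.13): V ← 41.13 m/s
set_airspeed(56.85): V ← 56.85 m/s
final state: V = 56.85 m/s, rpm = 9160 → n = rpm/60 = 152.666667 rev/s
target J* = 0.4969; solve J* = V/(n·D) for n: n = V/(J*·D) = 56.85/(0.4969 × 1.854) = 61.709459 rev/s
rpm = 60·n = 3702.567569

rpm = 3702.57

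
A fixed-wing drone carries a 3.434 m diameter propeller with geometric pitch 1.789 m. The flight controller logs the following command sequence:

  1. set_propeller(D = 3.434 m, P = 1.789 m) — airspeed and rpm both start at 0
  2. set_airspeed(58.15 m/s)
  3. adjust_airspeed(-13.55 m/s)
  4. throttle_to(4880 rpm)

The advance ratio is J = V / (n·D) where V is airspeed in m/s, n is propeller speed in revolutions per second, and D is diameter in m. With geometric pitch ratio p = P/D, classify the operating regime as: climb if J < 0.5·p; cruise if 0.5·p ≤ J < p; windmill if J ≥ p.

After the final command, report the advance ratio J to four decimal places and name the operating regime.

set_propeller: D = 3.434 m, P = 1.789 m (p = P/D = 0.520967); state ← (V=0, rpm=0)
set_airspeed(58.15): V ← 58.15 m/s
adjust_airspeed(-13.55): V ← 58.15 -13.55 = 44.6 m/s
throttle_to(4880): rpm ← 4880
final state: V = 44.6 m/s, rpm = 4880 → n = rpm/60 = 81.333333 rev/s
J = V / (n·D) = 44.6 / (81.333333 × 3.434) = 0.159686
regime bands: climb J<0.2605 | cruise [0.2605, 0.5210) | windmill J≥0.5210
J = 0.1597 → climb

J = 0.1597, regime = climb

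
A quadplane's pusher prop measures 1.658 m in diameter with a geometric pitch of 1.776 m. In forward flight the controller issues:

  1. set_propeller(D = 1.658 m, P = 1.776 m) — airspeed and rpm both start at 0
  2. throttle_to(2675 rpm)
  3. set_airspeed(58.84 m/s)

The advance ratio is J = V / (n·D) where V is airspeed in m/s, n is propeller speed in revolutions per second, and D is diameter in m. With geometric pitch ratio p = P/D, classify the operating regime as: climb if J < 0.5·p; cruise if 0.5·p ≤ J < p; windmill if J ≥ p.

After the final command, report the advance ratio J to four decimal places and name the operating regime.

J = 0.7960, regime = cruise

set_propeller: D = 1.658 m, P = 1.776 m (p = P/D = 1.071170); state ← (V=0, rpm=0)
throttle_to(2675): rpm ← 2675
set_airspeed(58.84): V ← 58.84 m/s
final state: V = 58.84 m/s, rpm = 2675 → n = rpm/60 = 44.583333 rev/s
J = V / (n·D) = 58.84 / (44.583333 × 1.658) = 0.796005
regime bands: climb J<0.5356 | cruise [0.5356, 1.0712) | windmill J≥1.0712
J = 0.7960 → cruise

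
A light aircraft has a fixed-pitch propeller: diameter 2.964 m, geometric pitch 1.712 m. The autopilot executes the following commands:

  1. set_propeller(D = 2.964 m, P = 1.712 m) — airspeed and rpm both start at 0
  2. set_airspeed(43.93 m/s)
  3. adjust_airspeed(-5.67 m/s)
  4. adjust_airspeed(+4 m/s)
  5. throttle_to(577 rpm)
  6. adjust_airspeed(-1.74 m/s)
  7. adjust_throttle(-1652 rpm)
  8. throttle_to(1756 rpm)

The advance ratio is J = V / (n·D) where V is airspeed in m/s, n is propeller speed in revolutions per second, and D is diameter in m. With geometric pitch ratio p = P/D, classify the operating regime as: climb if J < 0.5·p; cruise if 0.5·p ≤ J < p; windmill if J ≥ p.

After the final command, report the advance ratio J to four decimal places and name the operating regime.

J = 0.4671, regime = cruise

set_propeller: D = 2.964 m, P = 1.712 m (p = P/D = 0.577598); state ← (V=0, rpm=0)
set_airspeed(43.93): V ← 43.93 m/s
adjust_airspeed(-5.67): V ← 43.93 -5.67 = 38.26 m/s
adjust_airspeed(+4): V ← 38.26 +4 = 42.26 m/s
throttle_to(577): rpm ← 577
adjust_airspeed(-1.74): V ← 42.26 -1.74 = 40.52 m/s
adjust_throttle(-1652): rpm ← 577 -1652 = -1075
throttle_to(1756): rpm ← 1756
final state: V = 40.52 m/s, rpm = 1756 → n = rpm/60 = 29.266667 rev/s
J = V / (n·D) = 40.52 / (29.266667 × 2.964) = 0.467109
regime bands: climb J<0.2888 | cruise [0.2888, 0.5776) | windmill J≥0.5776
J = 0.4671 → cruise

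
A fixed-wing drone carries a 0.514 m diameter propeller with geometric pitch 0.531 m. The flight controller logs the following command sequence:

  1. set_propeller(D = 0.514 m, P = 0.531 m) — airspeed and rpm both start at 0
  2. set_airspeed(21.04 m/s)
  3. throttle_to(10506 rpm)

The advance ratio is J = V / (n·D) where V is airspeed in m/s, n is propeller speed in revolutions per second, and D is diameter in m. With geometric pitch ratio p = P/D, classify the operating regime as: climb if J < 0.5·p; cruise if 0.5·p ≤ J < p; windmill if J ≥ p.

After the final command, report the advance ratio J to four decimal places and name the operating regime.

set_propeller: D = 0.514 m, P = 0.531 m (p = P/D = 1.033074); state ← (V=0, rpm=0)
set_airspeed(21.04): V ← 21.04 m/s
throttle_to(10506): rpm ← 10506
final state: V = 21.04 m/s, rpm = 10506 → n = rpm/60 = 175.100000 rev/s
J = V / (n·D) = 21.04 / (175.100000 × 0.514) = 0.233774
regime bands: climb J<0.5165 | cruise [0.5165, 1.0331) | windmill J≥1.0331
J = 0.2338 → climb

J = 0.2338, regime = climb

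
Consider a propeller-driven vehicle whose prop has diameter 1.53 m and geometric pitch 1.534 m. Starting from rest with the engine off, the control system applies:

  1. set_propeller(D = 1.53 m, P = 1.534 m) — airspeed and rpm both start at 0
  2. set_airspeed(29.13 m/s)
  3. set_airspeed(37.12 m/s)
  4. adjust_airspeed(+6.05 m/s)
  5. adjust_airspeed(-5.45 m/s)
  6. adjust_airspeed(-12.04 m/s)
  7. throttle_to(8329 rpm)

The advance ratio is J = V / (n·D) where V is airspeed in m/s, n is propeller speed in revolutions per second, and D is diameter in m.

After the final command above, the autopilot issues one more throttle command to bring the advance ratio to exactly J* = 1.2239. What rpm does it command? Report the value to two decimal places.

rpm = 822.83

set_propeller: D = 1.53 m, P = 1.534 m (p = P/D = 1.002614); state ← (V=0, rpm=0)
set_airspeed(29.13): V ← 29.13 m/s
set_airspeed(37.12): V ← 37.12 m/s
adjust_airspeed(+6.05): V ← 37.12 +6.05 = 43.17 m/s
adjust_airspeed(-5.45): V ← 43.17 -5.45 = 37.72 m/s
adjust_airspeed(-12.04): V ← 37.72 -12.04 = 25.68 m/s
throttle_to(8329): rpm ← 8329
final state: V = 25.68 m/s, rpm = 8329 → n = rpm/60 = 138.816667 rev/s
target J* = 1.2239; solve J* = V/(n·D) for n: n = V/(J*·D) = 25.68/(1.2239 × 1.53) = 13.713795 rev/s
rpm = 60·n = 822.827701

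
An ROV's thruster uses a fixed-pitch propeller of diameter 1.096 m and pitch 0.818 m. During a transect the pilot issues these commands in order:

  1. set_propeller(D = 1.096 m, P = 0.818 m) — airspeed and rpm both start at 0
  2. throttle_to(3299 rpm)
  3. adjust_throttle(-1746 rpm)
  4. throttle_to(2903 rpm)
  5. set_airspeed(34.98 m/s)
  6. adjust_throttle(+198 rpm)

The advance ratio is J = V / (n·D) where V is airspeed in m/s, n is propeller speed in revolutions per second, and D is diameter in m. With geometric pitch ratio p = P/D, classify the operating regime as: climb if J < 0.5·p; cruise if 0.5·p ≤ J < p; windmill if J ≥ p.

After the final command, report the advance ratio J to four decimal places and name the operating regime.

J = 0.6175, regime = cruise

set_propeller: D = 1.096 m, P = 0.818 m (p = P/D = 0.746350); state ← (V=0, rpm=0)
throttle_to(3299): rpm ← 3299
adjust_throttle(-1746): rpm ← 3299 -1746 = 1553
throttle_to(2903): rpm ← 2903
set_airspeed(34.98): V ← 34.98 m/s
adjust_throttle(+198): rpm ← 2903 +198 = 3101
final state: V = 34.98 m/s, rpm = 3101 → n = rpm/60 = 51.683333 rev/s
J = V / (n·D) = 34.98 / (51.683333 × 1.096) = 0.617531
regime bands: climb J<0.3732 | cruise [0.3732, 0.7464) | windmill J≥0.7464
J = 0.6175 → cruise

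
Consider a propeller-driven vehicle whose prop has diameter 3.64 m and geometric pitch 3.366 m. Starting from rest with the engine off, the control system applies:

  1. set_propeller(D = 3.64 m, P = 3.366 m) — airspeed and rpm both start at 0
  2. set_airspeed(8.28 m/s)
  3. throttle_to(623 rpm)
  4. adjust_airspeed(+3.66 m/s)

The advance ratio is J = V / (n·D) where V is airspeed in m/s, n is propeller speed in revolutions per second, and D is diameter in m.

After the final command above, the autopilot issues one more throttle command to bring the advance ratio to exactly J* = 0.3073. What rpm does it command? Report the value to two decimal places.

set_propeller: D = 3.64 m, P = 3.366 m (p = P/D = 0.924725); state ← (V=0, rpm=0)
set_airspeed(8.28): V ← 8.28 m/s
throttle_to(623): rpm ← 623
adjust_airspeed(+3.66): V ← 8.28 +3.66 = 11.94 m/s
final state: V = 11.94 m/s, rpm = 623 → n = rpm/60 = 10.383333 rev/s
target J* = 0.3073; solve J* = V/(n·D) for n: n = V/(J*·D) = 11.94/(0.3073 × 3.64) = 10.674324 rev/s
rpm = 60·n = 640.459443

rpm = 640.46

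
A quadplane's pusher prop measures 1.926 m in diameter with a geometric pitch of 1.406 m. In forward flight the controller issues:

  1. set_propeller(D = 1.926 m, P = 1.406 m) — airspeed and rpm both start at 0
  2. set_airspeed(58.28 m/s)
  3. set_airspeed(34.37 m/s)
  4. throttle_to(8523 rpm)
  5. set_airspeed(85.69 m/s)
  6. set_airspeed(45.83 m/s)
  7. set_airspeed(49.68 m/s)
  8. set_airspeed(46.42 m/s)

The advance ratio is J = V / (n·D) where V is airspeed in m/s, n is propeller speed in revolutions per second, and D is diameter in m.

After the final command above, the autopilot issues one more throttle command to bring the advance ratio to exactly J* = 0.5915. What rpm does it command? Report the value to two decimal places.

rpm = 2444.81

set_propeller: D = 1.926 m, P = 1.406 m (p = P/D = 0.730010); state ← (V=0, rpm=0)
set_airspeed(58.28): V ← 58.28 m/s
set_airspeed(34.37): V ← 34.37 m/s
throttle_to(8523): rpm ← 8523
set_airspeed(85.69): V ← 85.69 m/s
set_airspeed(45.83): V ← 45.83 m/s
set_airspeed(49.68): V ← 49.68 m/s
set_airspeed(46.42): V ← 46.42 m/s
final state: V = 46.42 m/s, rpm = 8523 → n = rpm/60 = 142.050000 rev/s
target J* = 0.5915; solve J* = V/(n·D) for n: n = V/(J*·D) = 46.42/(0.5915 × 1.926) = 40.746856 rev/s
rpm = 60·n = 2444.811359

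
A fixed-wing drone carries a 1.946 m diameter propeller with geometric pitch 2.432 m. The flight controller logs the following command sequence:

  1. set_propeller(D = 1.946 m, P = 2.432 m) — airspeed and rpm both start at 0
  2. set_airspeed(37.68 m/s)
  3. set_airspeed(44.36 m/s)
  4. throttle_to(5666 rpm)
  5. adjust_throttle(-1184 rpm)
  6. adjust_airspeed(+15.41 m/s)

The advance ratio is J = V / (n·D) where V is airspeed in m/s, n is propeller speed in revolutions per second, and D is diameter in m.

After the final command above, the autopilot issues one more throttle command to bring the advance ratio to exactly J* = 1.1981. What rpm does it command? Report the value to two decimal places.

rpm = 1538.15

set_propeller: D = 1.946 m, P = 2.432 m (p = P/D = 1.249743); state ← (V=0, rpm=0)
set_airspeed(37.68): V ← 37.68 m/s
set_airspeed(44.36): V ← 44.36 m/s
throttle_to(5666): rpm ← 5666
adjust_throttle(-1184): rpm ← 5666 -1184 = 4482
adjust_airspeed(+15.41): V ← 44.36 +15.41 = 59.77 m/s
final state: V = 59.77 m/s, rpm = 4482 → n = rpm/60 = 74.700000 rev/s
target J* = 1.1981; solve J* = V/(n·D) for n: n = V/(J*·D) = 59.77/(1.1981 × 1.946) = 25.635828 rev/s
rpm = 60·n = 1538.149689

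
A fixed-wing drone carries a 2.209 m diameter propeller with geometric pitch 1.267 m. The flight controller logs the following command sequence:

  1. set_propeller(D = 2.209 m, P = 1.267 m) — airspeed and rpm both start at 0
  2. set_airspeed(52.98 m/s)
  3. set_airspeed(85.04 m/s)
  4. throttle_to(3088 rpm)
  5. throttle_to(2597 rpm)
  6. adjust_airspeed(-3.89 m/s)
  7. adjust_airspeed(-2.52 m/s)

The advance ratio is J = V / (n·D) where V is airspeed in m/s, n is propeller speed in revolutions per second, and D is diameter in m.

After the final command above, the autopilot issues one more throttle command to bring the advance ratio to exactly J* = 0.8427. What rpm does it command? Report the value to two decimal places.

rpm = 2534.37

set_propeller: D = 2.209 m, P = 1.267 m (p = P/D = 0.573563); state ← (V=0, rpm=0)
set_airspeed(52.98): V ← 52.98 m/s
set_airspeed(85.04): V ← 85.04 m/s
throttle_to(3088): rpm ← 3088
throttle_to(2597): rpm ← 2597
adjust_airspeed(-3.89): V ← 85.04 -3.89 = 81.15 m/s
adjust_airspeed(-2.52): V ← 81.15 -2.52 = 78.63 m/s
final state: V = 78.63 m/s, rpm = 2597 → n = rpm/60 = 43.283333 rev/s
target J* = 0.8427; solve J* = V/(n·D) for n: n = V/(J*·D) = 78.63/(0.8427 × 2.209) = 42.239578 rev/s
rpm = 60·n = 2534.374652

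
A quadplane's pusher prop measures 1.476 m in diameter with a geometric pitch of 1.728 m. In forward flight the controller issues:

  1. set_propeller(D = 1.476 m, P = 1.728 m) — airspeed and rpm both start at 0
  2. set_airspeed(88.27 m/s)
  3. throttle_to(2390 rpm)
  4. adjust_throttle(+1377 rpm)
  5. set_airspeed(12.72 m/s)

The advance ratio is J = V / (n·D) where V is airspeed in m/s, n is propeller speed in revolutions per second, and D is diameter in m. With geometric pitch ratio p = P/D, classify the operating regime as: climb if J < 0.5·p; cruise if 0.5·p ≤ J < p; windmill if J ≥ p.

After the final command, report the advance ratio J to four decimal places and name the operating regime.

set_propeller: D = 1.476 m, P = 1.728 m (p = P/D = 1.170732); state ← (V=0, rpm=0)
set_airspeed(88.27): V ← 88.27 m/s
throttle_to(2390): rpm ← 2390
adjust_throttle(+1377): rpm ← 2390 +1377 = 3767
set_airspeed(12.72): V ← 12.72 m/s
final state: V = 12.72 m/s, rpm = 3767 → n = rpm/60 = 62.783333 rev/s
J = V / (n·D) = 12.72 / (62.783333 × 1.476) = 0.137264
regime bands: climb J<0.5854 | cruise [0.5854, 1.1707) | windmill J≥1.1707
J = 0.1373 → climb

J = 0.1373, regime = climb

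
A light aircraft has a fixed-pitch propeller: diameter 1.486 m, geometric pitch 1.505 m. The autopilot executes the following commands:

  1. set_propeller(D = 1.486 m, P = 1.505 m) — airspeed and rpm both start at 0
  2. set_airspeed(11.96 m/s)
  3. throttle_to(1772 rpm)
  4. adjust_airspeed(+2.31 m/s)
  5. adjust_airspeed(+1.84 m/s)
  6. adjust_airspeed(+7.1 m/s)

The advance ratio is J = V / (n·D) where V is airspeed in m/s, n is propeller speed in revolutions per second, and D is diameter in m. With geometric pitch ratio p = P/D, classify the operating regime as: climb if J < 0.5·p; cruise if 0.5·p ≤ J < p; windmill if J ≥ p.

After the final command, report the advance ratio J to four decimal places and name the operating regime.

set_propeller: D = 1.486 m, P = 1.505 m (p = P/D = 1.012786); state ← (V=0, rpm=0)
set_airspeed(11.96): V ← 11.96 m/s
throttle_to(1772): rpm ← 1772
adjust_airspeed(+2.31): V ← 11.96 +2.31 = 14.27 m/s
adjust_airspeed(+1.84): V ← 14.27 +1.84 = 16.11 m/s
adjust_airspeed(+7.1): V ← 16.11 +7.1 = 23.21 m/s
final state: V = 23.21 m/s, rpm = 1772 → n = rpm/60 = 29.533333 rev/s
J = V / (n·D) = 23.21 / (29.533333 × 1.486) = 0.528864
regime bands: climb J<0.5064 | cruise [0.5064, 1.0128) | windmill J≥1.0128
J = 0.5289 → cruise

J = 0.5289, regime = cruise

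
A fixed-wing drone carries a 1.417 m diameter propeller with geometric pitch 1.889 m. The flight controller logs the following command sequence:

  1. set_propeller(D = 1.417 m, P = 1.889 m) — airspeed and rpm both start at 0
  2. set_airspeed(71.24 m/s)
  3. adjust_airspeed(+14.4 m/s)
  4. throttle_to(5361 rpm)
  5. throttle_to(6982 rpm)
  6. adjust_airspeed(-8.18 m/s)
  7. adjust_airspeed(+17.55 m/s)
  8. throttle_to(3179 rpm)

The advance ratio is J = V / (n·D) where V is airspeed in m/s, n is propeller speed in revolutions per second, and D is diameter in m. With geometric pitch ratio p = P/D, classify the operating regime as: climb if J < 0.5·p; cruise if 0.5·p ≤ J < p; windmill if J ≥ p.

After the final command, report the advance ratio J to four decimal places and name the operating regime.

set_propeller: D = 1.417 m, P = 1.889 m (p = P/D = 1.333098); state ← (V=0, rpm=0)
set_airspeed(71.24): V ← 71.24 m/s
adjust_airspeed(+14.4): V ← 71.24 +14.4 = 85.64 m/s
throttle_to(5361): rpm ← 5361
throttle_to(6982): rpm ← 6982
adjust_airspeed(-8.18): V ← 85.64 -8.18 = 77.46 m/s
adjust_airspeed(+17.55): V ← 77.46 +17.55 = 95.01 m/s
throttle_to(3179): rpm ← 3179
final state: V = 95.01 m/s, rpm = 3179 → n = rpm/60 = 52.983333 rev/s
J = V / (n·D) = 95.01 / (52.983333 × 1.417) = 1.265494
regime bands: climb J<0.6665 | cruise [0.6665, 1.3331) | windmill J≥1.3331
J = 1.2655 → cruise

J = 1.2655, regime = cruise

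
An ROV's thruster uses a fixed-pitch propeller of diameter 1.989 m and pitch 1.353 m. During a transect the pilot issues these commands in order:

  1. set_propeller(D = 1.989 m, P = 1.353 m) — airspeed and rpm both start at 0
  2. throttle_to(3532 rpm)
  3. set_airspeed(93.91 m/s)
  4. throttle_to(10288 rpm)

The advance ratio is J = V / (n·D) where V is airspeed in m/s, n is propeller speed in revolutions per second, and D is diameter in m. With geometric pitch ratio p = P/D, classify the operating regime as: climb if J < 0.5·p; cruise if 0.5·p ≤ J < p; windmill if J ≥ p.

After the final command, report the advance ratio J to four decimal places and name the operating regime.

J = 0.2754, regime = climb

set_propeller: D = 1.989 m, P = 1.353 m (p = P/D = 0.680241); state ← (V=0, rpm=0)
throttle_to(3532): rpm ← 3532
set_airspeed(93.91): V ← 93.91 m/s
throttle_to(10288): rpm ← 10288
final state: V = 93.91 m/s, rpm = 10288 → n = rpm/60 = 171.466667 rev/s
J = V / (n·D) = 93.91 / (171.466667 × 1.989) = 0.275358
regime bands: climb J<0.3401 | cruise [0.3401, 0.6802) | windmill J≥0.6802
J = 0.2754 → climb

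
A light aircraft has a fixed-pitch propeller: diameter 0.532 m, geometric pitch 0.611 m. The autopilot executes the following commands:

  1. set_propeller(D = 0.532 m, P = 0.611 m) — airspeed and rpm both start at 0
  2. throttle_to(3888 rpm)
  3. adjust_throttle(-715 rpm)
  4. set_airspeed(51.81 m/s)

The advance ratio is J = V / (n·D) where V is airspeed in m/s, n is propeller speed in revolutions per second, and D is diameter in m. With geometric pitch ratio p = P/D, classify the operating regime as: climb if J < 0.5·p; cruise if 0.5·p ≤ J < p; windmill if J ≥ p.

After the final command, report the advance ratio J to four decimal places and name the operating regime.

J = 1.8415, regime = windmill

set_propeller: D = 0.532 m, P = 0.611 m (p = P/D = 1.148496); state ← (V=0, rpm=0)
throttle_to(3888): rpm ← 3888
adjust_throttle(-715): rpm ← 3888 -715 = 3173
set_airspeed(51.81): V ← 51.81 m/s
final state: V = 51.81 m/s, rpm = 3173 → n = rpm/60 = 52.883333 rev/s
J = V / (n·D) = 51.81 / (52.883333 × 0.532) = 1.841548
regime bands: climb J<0.5742 | cruise [0.5742, 1.1485) | windmill J≥1.1485
J = 1.8415 → windmill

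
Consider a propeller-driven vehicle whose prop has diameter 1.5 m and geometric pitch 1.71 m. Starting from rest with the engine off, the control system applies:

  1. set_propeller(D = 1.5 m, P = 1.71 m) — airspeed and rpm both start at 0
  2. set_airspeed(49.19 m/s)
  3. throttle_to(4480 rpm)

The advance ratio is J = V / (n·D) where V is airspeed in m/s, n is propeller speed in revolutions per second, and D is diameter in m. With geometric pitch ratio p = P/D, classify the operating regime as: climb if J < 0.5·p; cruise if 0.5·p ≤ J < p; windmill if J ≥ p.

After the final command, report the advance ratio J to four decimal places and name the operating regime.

J = 0.4392, regime = climb

set_propeller: D = 1.5 m, P = 1.71 m (p = P/D = 1.140000); state ← (V=0, rpm=0)
set_airspeed(49.19): V ← 49.19 m/s
throttle_to(4480): rpm ← 4480
final state: V = 49.19 m/s, rpm = 4480 → n = rpm/60 = 74.666667 rev/s
J = V / (n·D) = 49.19 / (74.666667 × 1.5) = 0.439196
regime bands: climb J<0.5700 | cruise [0.5700, 1.1400) | windmill J≥1.1400
J = 0.4392 → climb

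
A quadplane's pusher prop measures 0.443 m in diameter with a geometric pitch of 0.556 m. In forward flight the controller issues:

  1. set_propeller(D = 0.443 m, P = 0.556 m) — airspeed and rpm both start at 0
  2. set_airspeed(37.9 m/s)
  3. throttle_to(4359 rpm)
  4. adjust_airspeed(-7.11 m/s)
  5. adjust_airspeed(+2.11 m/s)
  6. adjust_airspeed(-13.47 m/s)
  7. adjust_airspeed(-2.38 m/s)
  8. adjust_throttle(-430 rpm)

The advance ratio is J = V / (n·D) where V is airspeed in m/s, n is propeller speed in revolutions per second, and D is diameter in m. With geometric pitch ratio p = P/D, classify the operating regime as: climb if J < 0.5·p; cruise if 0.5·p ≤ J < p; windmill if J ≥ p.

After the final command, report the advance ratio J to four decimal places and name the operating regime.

set_propeller: D = 0.443 m, P = 0.556 m (p = P/D = 1.255079); state ← (V=0, rpm=0)
set_airspeed(37.9): V ← 37.9 m/s
throttle_to(4359): rpm ← 4359
adjust_airspeed(-7.11): V ← 37.9 -7.11 = 30.79 m/s
adjust_airspeed(+2.11): V ← 30.79 +2.11 = 32.9 m/s
adjust_airspeed(-13.47): V ← 32.9 -13.47 = 19.43 m/s
adjust_airspeed(-2.38): V ← 19.43 -2.38 = 17.05 m/s
adjust_throttle(-430): rpm ← 4359 -430 = 3929
final state: V = 17.05 m/s, rpm = 3929 → n = rpm/60 = 65.483333 rev/s
J = V / (n·D) = 17.05 / (65.483333 × 0.443) = 0.587746
regime bands: climb J<0.6275 | cruise [0.6275, 1.2551) | windmill J≥1.2551
J = 0.5877 → climb

J = 0.5877, regime = climb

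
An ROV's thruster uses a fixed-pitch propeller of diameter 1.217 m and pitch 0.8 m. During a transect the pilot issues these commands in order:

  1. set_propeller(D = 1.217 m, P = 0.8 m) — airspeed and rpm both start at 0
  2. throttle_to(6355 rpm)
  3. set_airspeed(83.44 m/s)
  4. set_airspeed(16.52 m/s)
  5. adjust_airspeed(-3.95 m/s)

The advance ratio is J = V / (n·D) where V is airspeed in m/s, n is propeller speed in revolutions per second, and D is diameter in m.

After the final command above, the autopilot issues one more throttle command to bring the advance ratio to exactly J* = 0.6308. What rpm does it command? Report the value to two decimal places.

set_propeller: D = 1.217 m, P = 0.8 m (p = P/D = 0.657354); state ← (V=0, rpm=0)
throttle_to(6355): rpm ← 6355
set_airspeed(83.44): V ← 83.44 m/s
set_airspeed(16.52): V ← 16.52 m/s
adjust_airspeed(-3.95): V ← 16.52 -3.95 = 12.57 m/s
final state: V = 12.57 m/s, rpm = 6355 → n = rpm/60 = 105.916667 rev/s
target J* = 0.6308; solve J* = V/(n·D) for n: n = V/(J*·D) = 12.57/(0.6308 × 1.217) = 16.373933 rev/s
rpm = 60·n = 982.435993

rpm = 982.44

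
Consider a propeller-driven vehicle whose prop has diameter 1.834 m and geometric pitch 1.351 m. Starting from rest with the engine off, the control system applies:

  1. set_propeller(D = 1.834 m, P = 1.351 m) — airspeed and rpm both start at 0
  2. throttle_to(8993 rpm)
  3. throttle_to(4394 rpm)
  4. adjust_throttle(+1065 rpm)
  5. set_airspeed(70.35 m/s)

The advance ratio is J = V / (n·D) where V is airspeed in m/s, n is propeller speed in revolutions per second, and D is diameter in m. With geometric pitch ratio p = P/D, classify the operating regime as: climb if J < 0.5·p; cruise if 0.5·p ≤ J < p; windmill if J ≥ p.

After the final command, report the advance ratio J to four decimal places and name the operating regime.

J = 0.4216, regime = cruise

set_propeller: D = 1.834 m, P = 1.351 m (p = P/D = 0.736641); state ← (V=0, rpm=0)
throttle_to(8993): rpm ← 8993
throttle_to(4394): rpm ← 4394
adjust_throttle(+1065): rpm ← 4394 +1065 = 5459
set_airspeed(70.35): V ← 70.35 m/s
final state: V = 70.35 m/s, rpm = 5459 → n = rpm/60 = 90.983333 rev/s
J = V / (n·D) = 70.35 / (90.983333 × 1.834) = 0.421602
regime bands: climb J<0.3683 | cruise [0.3683, 0.7366) | windmill J≥0.7366
J = 0.4216 → cruise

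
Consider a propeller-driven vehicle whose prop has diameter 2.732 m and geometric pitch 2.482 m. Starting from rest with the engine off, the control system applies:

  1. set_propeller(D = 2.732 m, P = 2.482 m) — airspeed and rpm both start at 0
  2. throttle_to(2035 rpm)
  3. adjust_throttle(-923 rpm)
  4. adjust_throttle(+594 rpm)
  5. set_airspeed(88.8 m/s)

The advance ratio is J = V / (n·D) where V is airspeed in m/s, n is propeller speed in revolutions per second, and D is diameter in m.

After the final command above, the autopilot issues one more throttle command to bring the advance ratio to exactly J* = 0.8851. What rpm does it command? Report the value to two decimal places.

rpm = 2203.39

set_propeller: D = 2.732 m, P = 2.482 m (p = P/D = 0.908492); state ← (V=0, rpm=0)
throttle_to(2035): rpm ← 2035
adjust_throttle(-923): rpm ← 2035 -923 = 1112
adjust_throttle(+594): rpm ← 1112 +594 = 1706
set_airspeed(88.8): V ← 88.8 m/s
final state: V = 88.8 m/s, rpm = 1706 → n = rpm/60 = 28.433333 rev/s
target J* = 0.8851; solve J* = V/(n·D) for n: n = V/(J*·D) = 88.8/(0.8851 × 2.732) = 36.723150 rev/s
rpm = 60·n = 2203.389017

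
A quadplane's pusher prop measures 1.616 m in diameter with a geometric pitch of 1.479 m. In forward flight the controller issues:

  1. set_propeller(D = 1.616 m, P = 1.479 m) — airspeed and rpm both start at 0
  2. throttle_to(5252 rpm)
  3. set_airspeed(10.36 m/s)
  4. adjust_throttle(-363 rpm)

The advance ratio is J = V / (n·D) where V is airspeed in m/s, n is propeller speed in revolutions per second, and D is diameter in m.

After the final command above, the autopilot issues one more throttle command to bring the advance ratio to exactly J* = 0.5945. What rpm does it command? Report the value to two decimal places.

set_propeller: D = 1.616 m, P = 1.479 m (p = P/D = 0.915223); state ← (V=0, rpm=0)
throttle_to(5252): rpm ← 5252
set_airspeed(10.36): V ← 10.36 m/s
adjust_throttle(-363): rpm ← 5252 -363 = 4889
final state: V = 10.36 m/s, rpm = 4889 → n = rpm/60 = 81.483333 rev/s
target J* = 0.5945; solve J* = V/(n·D) for n: n = V/(J*·D) = 10.36/(0.5945 × 1.616) = 10.783669 rev/s
rpm = 60·n = 647.020127

rpm = 647.02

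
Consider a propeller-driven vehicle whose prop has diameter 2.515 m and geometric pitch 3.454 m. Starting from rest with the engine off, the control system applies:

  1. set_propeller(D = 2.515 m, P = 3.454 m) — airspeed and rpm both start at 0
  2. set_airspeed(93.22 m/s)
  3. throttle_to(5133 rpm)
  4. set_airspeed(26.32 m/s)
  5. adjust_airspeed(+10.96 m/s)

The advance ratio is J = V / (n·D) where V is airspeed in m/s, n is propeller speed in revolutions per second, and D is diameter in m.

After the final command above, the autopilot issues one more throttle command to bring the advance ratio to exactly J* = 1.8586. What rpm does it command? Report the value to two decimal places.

set_propeller: D = 2.515 m, P = 3.454 m (p = P/D = 1.373360); state ← (V=0, rpm=0)
set_airspeed(93.22): V ← 93.22 m/s
throttle_to(5133): rpm ← 5133
set_airspeed(26.32): V ← 26.32 m/s
adjust_airspeed(+10.96): V ← 26.32 +10.96 = 37.28 m/s
final state: V = 37.28 m/s, rpm = 5133 → n = rpm/60 = 85.550000 rev/s
target J* = 1.8586; solve J* = V/(n·D) for n: n = V/(J*·D) = 37.28/(1.8586 × 2.515) = 7.975391 rev/s
rpm = 60·n = 478.523457

rpm = 478.52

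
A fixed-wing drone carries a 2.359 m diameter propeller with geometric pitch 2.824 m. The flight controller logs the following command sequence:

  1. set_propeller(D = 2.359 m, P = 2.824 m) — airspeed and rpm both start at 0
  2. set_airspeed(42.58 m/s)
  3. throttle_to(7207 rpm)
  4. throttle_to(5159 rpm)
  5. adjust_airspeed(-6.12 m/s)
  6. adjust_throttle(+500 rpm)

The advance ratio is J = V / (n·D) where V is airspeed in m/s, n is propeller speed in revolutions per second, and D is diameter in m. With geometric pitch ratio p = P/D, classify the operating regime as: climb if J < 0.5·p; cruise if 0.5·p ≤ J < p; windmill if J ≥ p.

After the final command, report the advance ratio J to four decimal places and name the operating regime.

J = 0.1639, regime = climb

set_propeller: D = 2.359 m, P = 2.824 m (p = P/D = 1.197117); state ← (V=0, rpm=0)
set_airspeed(42.58): V ← 42.58 m/s
throttle_to(7207): rpm ← 7207
throttle_to(5159): rpm ← 5159
adjust_airspeed(-6.12): V ← 42.58 -6.12 = 36.46 m/s
adjust_throttle(+500): rpm ← 5159 +500 = 5659
final state: V = 36.46 m/s, rpm = 5659 → n = rpm/60 = 94.316667 rev/s
J = V / (n·D) = 36.46 / (94.316667 × 2.359) = 0.163870
regime bands: climb J<0.5986 | cruise [0.5986, 1.1971) | windmill J≥1.1971
J = 0.1639 → climb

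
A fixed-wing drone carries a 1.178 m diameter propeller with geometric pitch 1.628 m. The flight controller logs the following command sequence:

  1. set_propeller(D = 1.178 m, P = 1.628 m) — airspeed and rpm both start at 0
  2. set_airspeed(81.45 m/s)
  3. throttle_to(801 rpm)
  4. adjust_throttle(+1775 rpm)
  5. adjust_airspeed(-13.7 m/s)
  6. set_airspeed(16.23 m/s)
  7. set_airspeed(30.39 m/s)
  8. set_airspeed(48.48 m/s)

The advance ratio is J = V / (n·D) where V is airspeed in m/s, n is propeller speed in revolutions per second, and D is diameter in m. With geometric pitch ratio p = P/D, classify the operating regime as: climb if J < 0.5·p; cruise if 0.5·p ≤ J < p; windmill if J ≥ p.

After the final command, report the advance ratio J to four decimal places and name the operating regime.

J = 0.9586, regime = cruise

set_propeller: D = 1.178 m, P = 1.628 m (p = P/D = 1.382003); state ← (V=0, rpm=0)
set_airspeed(81.45): V ← 81.45 m/s
throttle_to(801): rpm ← 801
adjust_throttle(+1775): rpm ← 801 +1775 = 2576
adjust_airspeed(-13.7): V ← 81.45 -13.7 = 67.75 m/s
set_airspeed(16.23): V ← 16.23 m/s
set_airspeed(30.39): V ← 30.39 m/s
set_airspeed(48.48): V ← 48.48 m/s
final state: V = 48.48 m/s, rpm = 2576 → n = rpm/60 = 42.933333 rev/s
J = V / (n·D) = 48.48 / (42.933333 × 1.178) = 0.958568
regime bands: climb J<0.6910 | cruise [0.6910, 1.3820) | windmill J≥1.3820
J = 0.9586 → cruise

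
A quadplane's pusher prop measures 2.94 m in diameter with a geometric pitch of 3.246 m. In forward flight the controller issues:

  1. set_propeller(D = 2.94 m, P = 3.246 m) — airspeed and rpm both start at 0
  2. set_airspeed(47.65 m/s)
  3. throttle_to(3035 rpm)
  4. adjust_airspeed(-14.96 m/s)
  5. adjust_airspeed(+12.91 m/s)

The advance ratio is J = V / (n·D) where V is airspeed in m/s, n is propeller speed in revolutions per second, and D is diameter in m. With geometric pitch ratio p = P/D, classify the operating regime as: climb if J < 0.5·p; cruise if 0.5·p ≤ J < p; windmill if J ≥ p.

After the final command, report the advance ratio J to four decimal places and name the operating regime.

J = 0.3066, regime = climb

set_propeller: D = 2.94 m, P = 3.246 m (p = P/D = 1.104082); state ← (V=0, rpm=0)
set_airspeed(47.65): V ← 47.65 m/s
throttle_to(3035): rpm ← 3035
adjust_airspeed(-14.96): V ← 47.65 -14.96 = 32.69 m/s
adjust_airspeed(+12.91): V ← 32.69 +12.91 = 45.6 m/s
final state: V = 45.6 m/s, rpm = 3035 → n = rpm/60 = 50.583333 rev/s
J = V / (n·D) = 45.6 / (50.583333 × 2.94) = 0.306627
regime bands: climb J<0.5520 | cruise [0.5520, 1.1041) | windmill J≥1.1041
J = 0.3066 → climb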